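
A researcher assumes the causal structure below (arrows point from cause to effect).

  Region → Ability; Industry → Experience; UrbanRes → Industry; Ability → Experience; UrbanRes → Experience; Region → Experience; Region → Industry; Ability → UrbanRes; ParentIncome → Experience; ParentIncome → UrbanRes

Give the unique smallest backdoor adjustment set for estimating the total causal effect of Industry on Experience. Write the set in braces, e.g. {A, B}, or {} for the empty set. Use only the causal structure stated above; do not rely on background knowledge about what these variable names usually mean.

Variables eligible for adjustment (non-descendants of Industry, excluding Industry and Experience): {Ability, ParentIncome, Region, UrbanRes}.
Backdoor paths from Industry to Experience:
  P1: Industry <- Region -> Ability -> UrbanRes <- ParentIncome -> Experience
  P2: Industry <- Region -> Ability -> UrbanRes -> Experience
  P3: Industry <- Region -> Ability -> Experience
  P4: Industry <- Region -> Experience
  P5: Industry <- UrbanRes <- ParentIncome -> Experience
  P6: Industry <- UrbanRes <- Ability <- Region -> Experience
  P7: Industry <- UrbanRes <- Ability -> Experience
  P8: Industry <- UrbanRes -> Experience
The empty set is not sufficient: P2 (Industry <- Region -> Ability -> UrbanRes -> Experience) has no collider blocking it and no conditioned non-collider, so it is open.
Try {Region, UrbanRes}:
  P1: blocked at fork node Region ∈ conditioning set.
  P2: blocked at fork node Region ∈ conditioning set.
  P3: blocked at fork node Region ∈ conditioning set.
  P4: blocked at fork node Region ∈ conditioning set.
  P5: blocked at chain node UrbanRes ∈ conditioning set.
  P6: blocked at chain node UrbanRes ∈ conditioning set.
  P7: blocked at chain node UrbanRes ∈ conditioning set.
  P8: blocked at fork node UrbanRes ∈ conditioning set.
{Region, UrbanRes} contains no descendant of Industry and blocks every backdoor path.
Every element of {Region, UrbanRes} is needed (dropping Region leaves P1 open; dropping UrbanRes leaves P5 open), so no proper subset is valid.
Among all size-2 subsets of the eligible variables, only {Region, UrbanRes} blocks every backdoor path, so it is the unique smallest valid adjustment set.

{Region, UrbanRes}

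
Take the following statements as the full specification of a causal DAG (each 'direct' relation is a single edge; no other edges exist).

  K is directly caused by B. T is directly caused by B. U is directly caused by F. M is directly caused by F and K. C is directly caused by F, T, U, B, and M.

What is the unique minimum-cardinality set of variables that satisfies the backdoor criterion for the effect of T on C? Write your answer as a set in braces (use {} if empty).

Variables eligible for adjustment (non-descendants of T, excluding T and C): {B, F, K, M, U}.
Backdoor paths from T to C:
  P1: T <- B -> K -> M <- F -> U -> C
  P2: T <- B -> K -> M <- F -> C
  P3: T <- B -> K -> M -> C
  P4: T <- B -> C
The empty set is not sufficient: P3 (T <- B -> K -> M -> C) has no collider blocking it and no conditioned non-collider, so it is open.
Try {B}:
  P1: blocked at fork node B ∈ conditioning set.
  P2: blocked at fork node B ∈ conditioning set.
  P3: blocked at fork node B ∈ conditioning set.
  P4: blocked at fork node B ∈ conditioning set.
{B} contains no descendant of T and blocks every backdoor path.
No other singleton works — e.g. {F} leaves P3 open — so {B} is the unique smallest valid adjustment set.

{B}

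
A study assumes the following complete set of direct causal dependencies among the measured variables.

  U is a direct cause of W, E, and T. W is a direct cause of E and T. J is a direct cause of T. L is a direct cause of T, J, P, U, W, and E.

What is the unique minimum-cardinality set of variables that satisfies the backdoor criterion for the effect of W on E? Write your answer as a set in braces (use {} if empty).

{L, U}

Variables eligible for adjustment (non-descendants of W, excluding W and E): {J, L, P, U}.
Backdoor paths from W to E:
  P1: W <- L -> U -> E
  P2: W <- L -> J -> T <- U -> E
  P3: W <- L -> E
  P4: W <- L -> T <- U -> E
  P5: W <- U <- L -> E
  P6: W <- U -> E
  P7: W <- U -> T <- L -> E
  P8: W <- U -> T <- J <- L -> E
The empty set is not sufficient: P1 (W <- L -> U -> E) has no collider blocking it and no conditioned non-collider, so it is open.
Try {L, U}:
  P1: blocked at fork node L ∈ conditioning set.
  P2: blocked at fork node L ∈ conditioning set.
  P3: blocked at fork node L ∈ conditioning set.
  P4: blocked at fork node L ∈ conditioning set.
  P5: blocked at chain node U ∈ conditioning set.
  P6: blocked at fork node U ∈ conditioning set.
  P7: blocked at fork node U ∈ conditioning set.
  P8: blocked at fork node U ∈ conditioning set.
{L, U} contains no descendant of W and blocks every backdoor path.
Every element of {L, U} is needed (dropping L leaves P3 open; dropping U leaves P6 open), so no proper subset is valid.
Among all size-2 subsets of the eligible variables, only {L, U} blocks every backdoor path, so it is the unique smallest valid adjustment set.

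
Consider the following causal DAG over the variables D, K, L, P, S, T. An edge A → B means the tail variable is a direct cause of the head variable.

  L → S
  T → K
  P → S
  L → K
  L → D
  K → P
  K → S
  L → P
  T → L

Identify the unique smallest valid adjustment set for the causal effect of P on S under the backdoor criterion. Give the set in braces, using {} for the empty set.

Variables eligible for adjustment (non-descendants of P, excluding P and S): {D, K, L, T}.
Backdoor paths from P to S:
  P1: P <- L <- T -> K -> S
  P2: P <- L -> K -> S
  P3: P <- L -> S
  P4: P <- K <- T -> L -> S
  P5: P <- K <- L -> S
  P6: P <- K -> S
The empty set is not sufficient: P1 (P <- L <- T -> K -> S) has no collider blocking it and no conditioned non-collider, so it is open.
Try {K, L}:
  P1: blocked at chain node L ∈ conditioning set.
  P2: blocked at fork node L ∈ conditioning set.
  P3: blocked at fork node L ∈ conditioning set.
  P4: blocked at chain node K ∈ conditioning set.
  P5: blocked at chain node K ∈ conditioning set.
  P6: blocked at fork node K ∈ conditioning set.
{K, L} contains no descendant of P and blocks every backdoor path.
Every element of {K, L} is needed (dropping K leaves P6 open; dropping L leaves P3 open), so no proper subset is valid.
Among all size-2 subsets of the eligible variables, only {K, L} blocks every backdoor path, so it is the unique smallest valid adjustment set.

{K, L}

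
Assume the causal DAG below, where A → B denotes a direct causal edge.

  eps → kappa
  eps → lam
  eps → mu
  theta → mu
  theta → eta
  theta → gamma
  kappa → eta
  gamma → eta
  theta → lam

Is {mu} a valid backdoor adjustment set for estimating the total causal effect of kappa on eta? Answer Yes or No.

No

Backdoor paths from kappa to eta (paths whose first edge points into kappa):
  P1: kappa <- eps -> mu <- theta -> gamma -> eta
  P2: kappa <- eps -> mu <- theta -> eta
  P3: kappa <- eps -> lam <- theta -> gamma -> eta
  P4: kappa <- eps -> lam <- theta -> eta
Condition 1 (no descendant of kappa in the set): holds — descendants of kappa are {eta}; none are in {mu}.
Condition 2 (every backdoor path blocked by {mu}):
  P1: open — collider(s) mu are conditioned on (or have a conditioned descendant) and no non-collider on the path is in the set.
  P2: open — collider(s) mu are conditioned on (or have a conditioned descendant) and no non-collider on the path is in the set.
  P3: blocked at collider lam (neither it nor any descendant is in the conditioning set).
  P4: blocked at collider lam (neither it nor any descendant is in the conditioning set).
{mu} does not satisfy the backdoor criterion.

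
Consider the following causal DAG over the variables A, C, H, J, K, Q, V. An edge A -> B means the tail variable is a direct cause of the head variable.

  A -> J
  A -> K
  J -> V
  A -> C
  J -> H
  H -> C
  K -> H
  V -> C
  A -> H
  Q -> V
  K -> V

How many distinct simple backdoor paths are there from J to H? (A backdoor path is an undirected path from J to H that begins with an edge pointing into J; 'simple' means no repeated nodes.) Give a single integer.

5

A backdoor path from J to H is any simple undirected path whose first edge points into J (i.e. leaves J via a parent).
Parents of J: {A}.
Enumerating:
  P1: J <- A -> K -> V -> C <- H
  P2: J <- A -> K -> H
  P3: J <- A -> H
  P4: J <- A -> C <- V <- K -> H
  P5: J <- A -> C <- H
That exhausts the simple backdoor paths. Count: 5.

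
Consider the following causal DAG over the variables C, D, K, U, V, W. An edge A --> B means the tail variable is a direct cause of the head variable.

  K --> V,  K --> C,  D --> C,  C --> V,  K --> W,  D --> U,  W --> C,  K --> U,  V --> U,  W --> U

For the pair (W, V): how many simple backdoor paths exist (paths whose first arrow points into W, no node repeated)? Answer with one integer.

5

A backdoor path from W to V is any simple undirected path whose first edge points into W (i.e. leaves W via a parent).
Parents of W: {K}.
Enumerating:
  P1: W <- K -> C <- D -> U <- V
  P2: W <- K -> C -> V
  P3: W <- K -> V
  P4: W <- K -> U <- D -> C -> V
  P5: W <- K -> U <- V
That exhausts the simple backdoor paths. Count: 5.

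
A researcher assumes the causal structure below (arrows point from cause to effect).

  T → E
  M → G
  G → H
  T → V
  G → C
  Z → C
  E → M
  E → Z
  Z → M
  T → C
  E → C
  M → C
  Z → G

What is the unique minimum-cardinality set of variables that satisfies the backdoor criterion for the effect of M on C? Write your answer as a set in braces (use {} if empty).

{E, Z}

Variables eligible for adjustment (non-descendants of M, excluding M and C): {E, T, V, Z}.
Backdoor paths from M to C:
  P1: M <- E <- T -> C
  P2: M <- E -> Z -> G -> C
  P3: M <- E -> Z -> C
  P4: M <- E -> C
  P5: M <- Z <- E <- T -> C
  P6: M <- Z <- E -> C
  P7: M <- Z -> G -> C
  P8: M <- Z -> C
The empty set is not sufficient: P1 (M <- E <- T -> C) has no collider blocking it and no conditioned non-collider, so it is open.
Try {E, Z}:
  P1: blocked at chain node E ∈ conditioning set.
  P2: blocked at fork node E ∈ conditioning set.
  P3: blocked at fork node E ∈ conditioning set.
  P4: blocked at fork node E ∈ conditioning set.
  P5: blocked at chain node Z ∈ conditioning set.
  P6: blocked at chain node Z ∈ conditioning set.
  P7: blocked at fork node Z ∈ conditioning set.
  P8: blocked at fork node Z ∈ conditioning set.
{E, Z} contains no descendant of M and blocks every backdoor path.
Every element of {E, Z} is needed (dropping E leaves P1 open; dropping Z leaves P7 open), so no proper subset is valid.
Among all size-2 subsets of the eligible variables, only {E, Z} blocks every backdoor path, so it is the unique smallest valid adjustment set.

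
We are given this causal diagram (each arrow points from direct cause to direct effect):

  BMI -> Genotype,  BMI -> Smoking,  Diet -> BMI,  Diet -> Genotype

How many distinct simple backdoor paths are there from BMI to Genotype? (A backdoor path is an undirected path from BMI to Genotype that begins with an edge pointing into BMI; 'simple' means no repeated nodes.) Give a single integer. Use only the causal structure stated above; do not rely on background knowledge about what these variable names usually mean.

A backdoor path from BMI to Genotype is any simple undirected path whose first edge points into BMI (i.e. leaves BMI via a parent).
Parents of BMI: {Diet}.
Enumerating:
  P1: BMI <- Diet -> Genotype
That exhausts the simple backdoor paths. Count: 1.

1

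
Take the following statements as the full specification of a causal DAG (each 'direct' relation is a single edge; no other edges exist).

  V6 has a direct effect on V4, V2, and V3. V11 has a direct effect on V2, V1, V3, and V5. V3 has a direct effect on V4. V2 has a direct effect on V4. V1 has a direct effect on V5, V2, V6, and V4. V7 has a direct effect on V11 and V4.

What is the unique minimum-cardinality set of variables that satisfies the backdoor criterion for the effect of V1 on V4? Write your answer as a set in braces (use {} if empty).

{V11}

Variables eligible for adjustment (non-descendants of V1, excluding V1 and V4): {V11, V7}.
Backdoor paths from V1 to V4:
  P1: V1 <- V11 <- V7 -> V4
  P2: V1 <- V11 -> V2 <- V6 -> V3 -> V4
  P3: V1 <- V11 -> V2 <- V6 -> V4
  P4: V1 <- V11 -> V2 -> V4
  P5: V1 <- V11 -> V3 <- V6 -> V2 -> V4
  P6: V1 <- V11 -> V3 <- V6 -> V4
  P7: V1 <- V11 -> V3 -> V4
The empty set is not sufficient: P1 (V1 <- V11 <- V7 -> V4) has no collider blocking it and no conditioned non-collider, so it is open.
Try {V11}:
  P1: blocked at chain node V11 ∈ conditioning set.
  P2: blocked at fork node V11 ∈ conditioning set.
  P3: blocked at fork node V11 ∈ conditioning set.
  P4: blocked at fork node V11 ∈ conditioning set.
  P5: blocked at fork node V11 ∈ conditioning set.
  P6: blocked at fork node V11 ∈ conditioning set.
  P7: blocked at fork node V11 ∈ conditioning set.
{V11} contains no descendant of V1 and blocks every backdoor path.
No other singleton works — e.g. {V7} leaves P4 open — so {V11} is the unique smallest valid adjustment set.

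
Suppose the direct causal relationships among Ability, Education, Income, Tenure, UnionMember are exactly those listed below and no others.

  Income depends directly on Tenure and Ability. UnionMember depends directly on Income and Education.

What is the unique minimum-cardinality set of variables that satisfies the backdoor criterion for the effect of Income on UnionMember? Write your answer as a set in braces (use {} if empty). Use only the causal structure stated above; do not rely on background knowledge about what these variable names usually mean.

Variables eligible for adjustment (non-descendants of Income, excluding Income and UnionMember): {Ability, Education, Tenure}.
Backdoor paths from Income to UnionMember:
  (none)
With no backdoor paths the empty set already satisfies the criterion, and it is trivially minimal.

{}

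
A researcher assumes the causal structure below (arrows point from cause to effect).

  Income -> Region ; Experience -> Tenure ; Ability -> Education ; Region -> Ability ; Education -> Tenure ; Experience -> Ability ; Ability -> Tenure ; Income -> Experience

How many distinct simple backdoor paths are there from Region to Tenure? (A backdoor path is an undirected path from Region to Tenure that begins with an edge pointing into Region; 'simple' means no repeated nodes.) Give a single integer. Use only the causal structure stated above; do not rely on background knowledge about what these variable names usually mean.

3

A backdoor path from Region to Tenure is any simple undirected path whose first edge points into Region (i.e. leaves Region via a parent).
Parents of Region: {Income}.
Enumerating:
  P1: Region <- Income -> Experience -> Ability -> Education -> Tenure
  P2: Region <- Income -> Experience -> Ability -> Tenure
  P3: Region <- Income -> Experience -> Tenure
That exhausts the simple backdoor paths. Count: 3.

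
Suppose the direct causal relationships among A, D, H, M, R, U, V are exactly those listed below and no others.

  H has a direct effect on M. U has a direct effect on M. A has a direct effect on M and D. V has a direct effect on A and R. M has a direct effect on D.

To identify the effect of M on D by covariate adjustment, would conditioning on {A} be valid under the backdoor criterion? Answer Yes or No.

Yes

Backdoor paths from M to D (paths whose first edge points into M):
  P1: M <- A -> D
Condition 1 (no descendant of M in the set): holds — descendants of M are {D}; none are in {A}.
Condition 2 (every backdoor path blocked by {A}):
  P1: blocked at fork node A ∈ conditioning set.
{A} satisfies the backdoor criterion.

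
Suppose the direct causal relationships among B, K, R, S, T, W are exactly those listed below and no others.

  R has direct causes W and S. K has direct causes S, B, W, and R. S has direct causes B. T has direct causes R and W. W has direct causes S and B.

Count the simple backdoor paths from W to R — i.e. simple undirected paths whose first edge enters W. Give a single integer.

A backdoor path from W to R is any simple undirected path whose first edge points into W (i.e. leaves W via a parent).
Parents of W: {B, S}.
Enumerating:
  P1: W <- B -> S -> R
  P2: W <- B -> S -> K <- R
  P3: W <- B -> K <- S -> R
  P4: W <- B -> K <- R
  P5: W <- S <- B -> K <- R
  P6: W <- S -> R
  P7: W <- S -> K <- R
That exhausts the simple backdoor paths. Count: 7.

7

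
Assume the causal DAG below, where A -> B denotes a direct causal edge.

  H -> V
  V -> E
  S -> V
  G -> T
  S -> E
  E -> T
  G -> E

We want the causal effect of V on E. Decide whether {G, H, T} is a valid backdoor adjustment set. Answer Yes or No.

No

Backdoor paths from V to E (paths whose first edge points into V):
  P1: V <- S -> E
Condition 1 (no descendant of V in the set): FAILS — T is a descendant of V.
Condition 2 (every backdoor path blocked by {G, H, T}):
  P1: open — no interior node is in the conditioning set.
{G, H, T} does not satisfy the backdoor criterion.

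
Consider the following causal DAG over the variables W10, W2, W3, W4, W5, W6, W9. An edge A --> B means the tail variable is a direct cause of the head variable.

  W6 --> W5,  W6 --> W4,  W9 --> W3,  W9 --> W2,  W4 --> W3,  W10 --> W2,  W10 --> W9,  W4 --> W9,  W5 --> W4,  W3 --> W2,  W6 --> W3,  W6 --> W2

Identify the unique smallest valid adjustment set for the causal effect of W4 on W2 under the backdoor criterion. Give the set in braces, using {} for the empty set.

{W6}

Variables eligible for adjustment (non-descendants of W4, excluding W4 and W2): {W10, W5, W6}.
Backdoor paths from W4 to W2:
  P1: W4 <- W6 -> W3 <- W9 <- W10 -> W2
  P2: W4 <- W6 -> W3 <- W9 -> W2
  P3: W4 <- W6 -> W3 -> W2
  P4: W4 <- W6 -> W2
  P5: W4 <- W5 <- W6 -> W3 <- W9 <- W10 -> W2
  P6: W4 <- W5 <- W6 -> W3 <- W9 -> W2
  P7: W4 <- W5 <- W6 -> W3 -> W2
  P8: W4 <- W5 <- W6 -> W2
The empty set is not sufficient: P3 (W4 <- W6 -> W3 -> W2) has no collider blocking it and no conditioned non-collider, so it is open.
Try {W6}:
  P1: blocked at fork node W6 ∈ conditioning set.
  P2: blocked at fork node W6 ∈ conditioning set.
  P3: blocked at fork node W6 ∈ conditioning set.
  P4: blocked at fork node W6 ∈ conditioning set.
  P5: blocked at fork node W6 ∈ conditioning set.
  P6: blocked at fork node W6 ∈ conditioning set.
  P7: blocked at fork node W6 ∈ conditioning set.
  P8: blocked at fork node W6 ∈ conditioning set.
{W6} contains no descendant of W4 and blocks every backdoor path.
No other singleton works — e.g. {W10} leaves P3 open — so {W6} is the unique smallest valid adjustment set.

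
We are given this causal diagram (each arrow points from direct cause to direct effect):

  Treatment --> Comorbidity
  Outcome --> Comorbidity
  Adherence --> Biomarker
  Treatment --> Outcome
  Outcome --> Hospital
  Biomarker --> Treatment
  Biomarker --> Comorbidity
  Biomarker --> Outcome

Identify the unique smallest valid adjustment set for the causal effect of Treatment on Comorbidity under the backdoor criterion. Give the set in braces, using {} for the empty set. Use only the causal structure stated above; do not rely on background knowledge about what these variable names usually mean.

Variables eligible for adjustment (non-descendants of Treatment, excluding Treatment and Comorbidity): {Adherence, Biomarker}.
Backdoor paths from Treatment to Comorbidity:
  P1: Treatment <- Biomarker -> Outcome -> Comorbidity
  P2: Treatment <- Biomarker -> Comorbidity
The empty set is not sufficient: P1 (Treatment <- Biomarker -> Outcome -> Comorbidity) has no collider blocking it and no conditioned non-collider, so it is open.
Try {Biomarker}:
  P1: blocked at fork node Biomarker ∈ conditioning set.
  P2: blocked at fork node Biomarker ∈ conditioning set.
{Biomarker} contains no descendant of Treatment and blocks every backdoor path.
No other singleton works — e.g. {Adherence} leaves P1 open — so {Biomarker} is the unique smallest valid adjustment set.

{Biomarker}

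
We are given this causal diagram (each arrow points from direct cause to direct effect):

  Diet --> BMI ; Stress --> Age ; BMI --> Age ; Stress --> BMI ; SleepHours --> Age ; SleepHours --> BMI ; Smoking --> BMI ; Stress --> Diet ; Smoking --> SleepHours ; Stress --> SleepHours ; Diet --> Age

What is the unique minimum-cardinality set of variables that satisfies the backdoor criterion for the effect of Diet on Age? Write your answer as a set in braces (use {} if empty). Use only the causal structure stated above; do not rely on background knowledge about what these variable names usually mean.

Variables eligible for adjustment (non-descendants of Diet, excluding Diet and Age): {SleepHours, Smoking, Stress}.
Backdoor paths from Diet to Age:
  P1: Diet <- Stress -> SleepHours <- Smoking -> BMI -> Age
  P2: Diet <- Stress -> SleepHours -> BMI -> Age
  P3: Diet <- Stress -> SleepHours -> Age
  P4: Diet <- Stress -> BMI <- Smoking -> SleepHours -> Age
  P5: Diet <- Stress -> BMI <- SleepHours -> Age
  P6: Diet <- Stress -> BMI -> Age
  P7: Diet <- Stress -> Age
The empty set is not sufficient: P2 (Diet <- Stress -> SleepHours -> BMI -> Age) has no collider blocking it and no conditioned non-collider, so it is open.
Try {Stress}:
  P1: blocked at fork node Stress ∈ conditioning set.
  P2: blocked at fork node Stress ∈ conditioning set.
  P3: blocked at fork node Stress ∈ conditioning set.
  P4: blocked at fork node Stress ∈ conditioning set.
  P5: blocked at fork node Stress ∈ conditioning set.
  P6: blocked at fork node Stress ∈ conditioning set.
  P7: blocked at fork node Stress ∈ conditioning set.
{Stress} contains no descendant of Diet and blocks every backdoor path.
No other singleton works — e.g. {Smoking} leaves P2 open — so {Stress} is the unique smallest valid adjustment set.

{Stress}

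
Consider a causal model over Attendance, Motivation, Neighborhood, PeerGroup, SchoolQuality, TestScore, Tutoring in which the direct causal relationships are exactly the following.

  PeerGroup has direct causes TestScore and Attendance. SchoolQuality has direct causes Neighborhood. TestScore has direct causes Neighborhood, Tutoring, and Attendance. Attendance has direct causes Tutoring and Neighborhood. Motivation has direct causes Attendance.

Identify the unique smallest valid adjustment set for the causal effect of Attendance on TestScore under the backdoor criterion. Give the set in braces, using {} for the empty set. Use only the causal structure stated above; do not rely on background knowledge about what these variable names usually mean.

Variables eligible for adjustment (non-descendants of Attendance, excluding Attendance and TestScore): {Neighborhood, SchoolQuality, Tutoring}.
Backdoor paths from Attendance to TestScore:
  P1: Attendance <- Neighborhood -> TestScore
  P2: Attendance <- Tutoring -> TestScore
The empty set is not sufficient: P1 (Attendance <- Neighborhood -> TestScore) has no collider blocking it and no conditioned non-collider, so it is open.
Try {Neighborhood, Tutoring}:
  P1: blocked at fork node Neighborhood ∈ conditioning set.
  P2: blocked at fork node Tutoring ∈ conditioning set.
{Neighborhood, Tutoring} contains no descendant of Attendance and blocks every backdoor path.
Every element of {Neighborhood, Tutoring} is needed (dropping Neighborhood leaves P1 open; dropping Tutoring leaves P2 open), so no proper subset is valid.
Among all size-2 subsets of the eligible variables, only {Neighborhood, Tutoring} blocks every backdoor path, so it is the unique smallest valid adjustment set.

{Neighborhood, Tutoring}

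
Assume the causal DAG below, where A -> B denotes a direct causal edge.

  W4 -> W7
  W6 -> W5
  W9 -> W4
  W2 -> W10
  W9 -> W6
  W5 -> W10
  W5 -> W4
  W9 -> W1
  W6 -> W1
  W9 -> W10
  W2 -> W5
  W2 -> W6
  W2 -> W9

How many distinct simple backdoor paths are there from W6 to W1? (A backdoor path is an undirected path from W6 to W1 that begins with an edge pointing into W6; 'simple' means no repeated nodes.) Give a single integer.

6

A backdoor path from W6 to W1 is any simple undirected path whose first edge points into W6 (i.e. leaves W6 via a parent).
Parents of W6: {W2, W9}.
Enumerating:
  P1: W6 <- W2 -> W9 -> W1
  P2: W6 <- W2 -> W5 -> W10 <- W9 -> W1
  P3: W6 <- W2 -> W5 -> W4 <- W9 -> W1
  P4: W6 <- W2 -> W10 <- W9 -> W1
  P5: W6 <- W2 -> W10 <- W5 -> W4 <- W9 -> W1
  P6: W6 <- W9 -> W1
That exhausts the simple backdoor paths. Count: 6.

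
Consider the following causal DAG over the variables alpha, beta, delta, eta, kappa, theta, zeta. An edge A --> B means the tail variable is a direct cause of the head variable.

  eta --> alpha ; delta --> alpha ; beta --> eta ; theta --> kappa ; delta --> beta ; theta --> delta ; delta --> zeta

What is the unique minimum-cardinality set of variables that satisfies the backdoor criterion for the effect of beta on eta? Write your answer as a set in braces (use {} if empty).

{}

Variables eligible for adjustment (non-descendants of beta, excluding beta and eta): {delta, kappa, theta, zeta}.
Backdoor paths from beta to eta:
  P1: beta <- delta -> alpha <- eta
Each backdoor path contains an unconditioned collider, so every path is already blocked with the empty conditioning set:
  P1: blocked at collider alpha (neither it nor any descendant is in the conditioning set).
The empty set is therefore the unique smallest valid set.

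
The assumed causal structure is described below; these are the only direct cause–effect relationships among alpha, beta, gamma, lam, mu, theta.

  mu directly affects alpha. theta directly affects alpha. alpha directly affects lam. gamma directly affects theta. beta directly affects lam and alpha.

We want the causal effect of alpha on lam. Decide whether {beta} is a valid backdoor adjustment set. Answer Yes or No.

Backdoor paths from alpha to lam (paths whose first edge points into alpha):
  P1: alpha <- beta -> lam
Condition 1 (no descendant of alpha in the set): holds — descendants of alpha are {lam}; none are in {beta}.
Condition 2 (every backdoor path blocked by {beta}):
  P1: blocked at fork node beta ∈ conditioning set.
{beta} satisfies the backdoor criterion.

Yes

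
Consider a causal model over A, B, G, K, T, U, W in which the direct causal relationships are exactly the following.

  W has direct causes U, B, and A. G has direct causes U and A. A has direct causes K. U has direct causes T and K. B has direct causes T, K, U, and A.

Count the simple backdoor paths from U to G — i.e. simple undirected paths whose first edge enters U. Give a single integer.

A backdoor path from U to G is any simple undirected path whose first edge points into U (i.e. leaves U via a parent).
Parents of U: {K, T}.
Enumerating:
  P1: U <- T -> B <- K -> A -> G
  P2: U <- T -> B <- A -> G
  P3: U <- T -> B -> W <- A -> G
  P4: U <- K -> A -> G
  P5: U <- K -> B <- A -> G
  P6: U <- K -> B -> W <- A -> G
That exhausts the simple backdoor paths. Count: 6.

6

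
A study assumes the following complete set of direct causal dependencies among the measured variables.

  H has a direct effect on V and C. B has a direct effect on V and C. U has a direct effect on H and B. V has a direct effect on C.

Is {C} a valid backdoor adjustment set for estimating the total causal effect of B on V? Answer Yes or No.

No

Backdoor paths from B to V (paths whose first edge points into B):
  P1: B <- U -> H -> V
  P2: B <- U -> H -> C <- V
Condition 1 (no descendant of B in the set): FAILS — C is a descendant of B.
Condition 2 (every backdoor path blocked by {C}):
  P1: open — no interior node is in the conditioning set.
  P2: open — collider(s) C are conditioned on (or have a conditioned descendant) and no non-collider on the path is in the set.
{C} does not satisfy the backdoor criterion.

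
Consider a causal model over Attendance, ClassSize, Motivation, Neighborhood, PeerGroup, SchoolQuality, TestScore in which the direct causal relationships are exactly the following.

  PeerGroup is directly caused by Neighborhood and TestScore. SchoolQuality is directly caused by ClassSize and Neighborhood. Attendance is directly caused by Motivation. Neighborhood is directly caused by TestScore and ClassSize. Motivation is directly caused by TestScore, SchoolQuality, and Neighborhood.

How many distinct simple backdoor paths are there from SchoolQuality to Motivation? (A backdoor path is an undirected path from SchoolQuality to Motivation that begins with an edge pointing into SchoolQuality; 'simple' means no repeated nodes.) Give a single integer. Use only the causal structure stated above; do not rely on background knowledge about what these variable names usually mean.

6

A backdoor path from SchoolQuality to Motivation is any simple undirected path whose first edge points into SchoolQuality (i.e. leaves SchoolQuality via a parent).
Parents of SchoolQuality: {ClassSize, Neighborhood}.
Enumerating:
  P1: SchoolQuality <- ClassSize -> Neighborhood <- TestScore -> Motivation
  P2: SchoolQuality <- ClassSize -> Neighborhood -> PeerGroup <- TestScore -> Motivation
  P3: SchoolQuality <- ClassSize -> Neighborhood -> Motivation
  P4: SchoolQuality <- Neighborhood <- TestScore -> Motivation
  P5: SchoolQuality <- Neighborhood -> PeerGroup <- TestScore -> Motivation
  P6: SchoolQuality <- Neighborhood -> Motivation
That exhausts the simple backdoor paths. Count: 6.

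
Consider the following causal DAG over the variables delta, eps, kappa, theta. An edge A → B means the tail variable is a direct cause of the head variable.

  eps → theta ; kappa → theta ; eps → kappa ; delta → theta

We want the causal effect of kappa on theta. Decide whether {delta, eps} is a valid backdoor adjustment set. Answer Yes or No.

Yes

Backdoor paths from kappa to theta (paths whose first edge points into kappa):
  P1: kappa <- eps -> theta
Condition 1 (no descendant of kappa in the set): holds — descendants of kappa are {theta}; none are in {delta, eps}.
Condition 2 (every backdoor path blocked by {delta, eps}):
  P1: blocked at fork node eps ∈ conditioning set.
{delta, eps} satisfies the backdoor criterion.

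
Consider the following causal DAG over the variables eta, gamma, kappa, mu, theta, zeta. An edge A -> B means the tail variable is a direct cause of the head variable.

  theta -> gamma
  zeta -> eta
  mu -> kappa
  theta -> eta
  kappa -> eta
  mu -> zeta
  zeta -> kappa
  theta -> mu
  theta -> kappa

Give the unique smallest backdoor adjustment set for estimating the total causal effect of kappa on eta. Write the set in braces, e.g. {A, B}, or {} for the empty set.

Variables eligible for adjustment (non-descendants of kappa, excluding kappa and eta): {gamma, mu, theta, zeta}.
Backdoor paths from kappa to eta:
  P1: kappa <- theta -> mu -> zeta -> eta
  P2: kappa <- theta -> eta
  P3: kappa <- mu <- theta -> eta
  P4: kappa <- mu -> zeta -> eta
  P5: kappa <- zeta <- mu <- theta -> eta
  P6: kappa <- zeta -> eta
The empty set is not sufficient: P1 (kappa <- theta -> mu -> zeta -> eta) has no collider blocking it and no conditioned non-collider, so it is open.
Try {theta, zeta}:
  P1: blocked at fork node theta ∈ conditioning set.
  P2: blocked at fork node theta ∈ conditioning set.
  P3: blocked at fork node theta ∈ conditioning set.
  P4: blocked at chain node zeta ∈ conditioning set.
  P5: blocked at chain node zeta ∈ conditioning set.
  P6: blocked at fork node zeta ∈ conditioning set.
{theta, zeta} contains no descendant of kappa and blocks every backdoor path.
Every element of {theta, zeta} is needed (dropping theta leaves P2 open; dropping zeta leaves P4 open), so no proper subset is valid.
Among all size-2 subsets of the eligible variables, only {theta, zeta} blocks every backdoor path, so it is the unique smallest valid adjustment set.

{theta, zeta}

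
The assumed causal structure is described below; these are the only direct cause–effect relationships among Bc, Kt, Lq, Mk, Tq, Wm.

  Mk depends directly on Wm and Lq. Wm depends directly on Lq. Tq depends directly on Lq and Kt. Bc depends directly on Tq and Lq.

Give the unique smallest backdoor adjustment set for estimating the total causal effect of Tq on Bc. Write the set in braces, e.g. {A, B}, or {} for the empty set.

{Lq}

Variables eligible for adjustment (non-descendants of Tq, excluding Tq and Bc): {Kt, Lq, Mk, Wm}.
Backdoor paths from Tq to Bc:
  P1: Tq <- Lq -> Bc
The empty set is not sufficient: P1 (Tq <- Lq -> Bc) has no collider blocking it and no conditioned non-collider, so it is open.
Try {Lq}:
  P1: blocked at fork node Lq ∈ conditioning set.
{Lq} contains no descendant of Tq and blocks every backdoor path.
No other singleton works — e.g. {Kt} leaves P1 open — so {Lq} is the unique smallest valid adjustment set.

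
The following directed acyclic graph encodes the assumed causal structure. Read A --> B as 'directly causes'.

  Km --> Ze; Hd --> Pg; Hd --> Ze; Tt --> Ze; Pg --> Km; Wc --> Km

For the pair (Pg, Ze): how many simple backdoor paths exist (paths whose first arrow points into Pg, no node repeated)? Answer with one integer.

1

A backdoor path from Pg to Ze is any simple undirected path whose first edge points into Pg (i.e. leaves Pg via a parent).
Parents of Pg: {Hd}.
Enumerating:
  P1: Pg <- Hd -> Ze
That exhausts the simple backdoor paths. Count: 1.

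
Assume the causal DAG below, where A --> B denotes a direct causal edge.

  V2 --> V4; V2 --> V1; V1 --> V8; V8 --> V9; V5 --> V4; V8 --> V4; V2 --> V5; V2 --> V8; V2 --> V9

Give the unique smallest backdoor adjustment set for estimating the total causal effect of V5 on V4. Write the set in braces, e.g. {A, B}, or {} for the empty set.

{V2}

Variables eligible for adjustment (non-descendants of V5, excluding V5 and V4): {V1, V2, V8, V9}.
Backdoor paths from V5 to V4:
  P1: V5 <- V2 -> V1 -> V8 -> V4
  P2: V5 <- V2 -> V8 -> V4
  P3: V5 <- V2 -> V4
  P4: V5 <- V2 -> V9 <- V8 -> V4
The empty set is not sufficient: P1 (V5 <- V2 -> V1 -> V8 -> V4) has no collider blocking it and no conditioned non-collider, so it is open.
Try {V2}:
  P1: blocked at fork node V2 ∈ conditioning set.
  P2: blocked at fork node V2 ∈ conditioning set.
  P3: blocked at fork node V2 ∈ conditioning set.
  P4: blocked at fork node V2 ∈ conditioning set.
{V2} contains no descendant of V5 and blocks every backdoor path.
No other singleton works — e.g. {V1} leaves P2 open — so {V2} is the unique smallest valid adjustment set.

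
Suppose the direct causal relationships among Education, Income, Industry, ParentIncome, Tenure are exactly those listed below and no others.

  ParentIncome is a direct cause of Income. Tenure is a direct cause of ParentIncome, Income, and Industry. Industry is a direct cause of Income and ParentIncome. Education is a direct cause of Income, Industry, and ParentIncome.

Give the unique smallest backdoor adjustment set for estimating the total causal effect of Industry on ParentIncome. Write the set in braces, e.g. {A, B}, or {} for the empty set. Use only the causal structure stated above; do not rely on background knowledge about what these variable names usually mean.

Variables eligible for adjustment (non-descendants of Industry, excluding Industry and ParentIncome): {Education, Tenure}.
Backdoor paths from Industry to ParentIncome:
  P1: Industry <- Education -> ParentIncome
  P2: Industry <- Education -> Income <- Tenure -> ParentIncome
  P3: Industry <- Education -> Income <- ParentIncome
  P4: Industry <- Tenure -> ParentIncome
  P5: Industry <- Tenure -> Income <- Education -> ParentIncome
  P6: Industry <- Tenure -> Income <- ParentIncome
The empty set is not sufficient: P1 (Industry <- Education -> ParentIncome) has no collider blocking it and no conditioned non-collider, so it is open.
Try {Education, Tenure}:
  P1: blocked at fork node Education ∈ conditioning set.
  P2: blocked at fork node Education ∈ conditioning set.
  P3: blocked at fork node Education ∈ conditioning set.
  P4: blocked at fork node Tenure ∈ conditioning set.
  P5: blocked at fork node Tenure ∈ conditioning set.
  P6: blocked at fork node Tenure ∈ conditioning set.
{Education, Tenure} contains no descendant of Industry and blocks every backdoor path.
Every element of {Education, Tenure} is needed (dropping Education leaves P1 open; dropping Tenure leaves P4 open), so no proper subset is valid.
Among all size-2 subsets of the eligible variables, only {Education, Tenure} blocks every backdoor path, so it is the unique smallest valid adjustment set.

{Education, Tenure}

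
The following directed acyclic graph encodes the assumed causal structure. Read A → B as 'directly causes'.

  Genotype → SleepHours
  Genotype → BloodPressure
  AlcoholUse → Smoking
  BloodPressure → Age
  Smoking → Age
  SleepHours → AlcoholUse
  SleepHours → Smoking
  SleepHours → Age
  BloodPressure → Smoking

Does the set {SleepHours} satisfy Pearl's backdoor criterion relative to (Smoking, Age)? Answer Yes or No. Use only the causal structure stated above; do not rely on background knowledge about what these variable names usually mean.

No

Backdoor paths from Smoking to Age (paths whose first edge points into Smoking):
  P1: Smoking <- BloodPressure <- Genotype -> SleepHours -> Age
  P2: Smoking <- BloodPressure -> Age
  P3: Smoking <- SleepHours <- Genotype -> BloodPressure -> Age
  P4: Smoking <- SleepHours -> Age
  P5: Smoking <- AlcoholUse <- SleepHours <- Genotype -> BloodPressure -> Age
  P6: Smoking <- AlcoholUse <- SleepHours -> Age
Condition 1 (no descendant of Smoking in the set): holds — descendants of Smoking are {Age}; none are in {SleepHours}.
Condition 2 (every backdoor path blocked by {SleepHours}):
  P1: blocked at chain node SleepHours ∈ conditioning set.
  P2: open — no interior node is in the conditioning set.
  P3: blocked at chain node SleepHours ∈ conditioning set.
  P4: blocked at fork node SleepHours ∈ conditioning set.
  P5: blocked at chain node SleepHours ∈ conditioning set.
  P6: blocked at fork node SleepHours ∈ conditioning set.
{SleepHours} does not satisfy the backdoor criterion.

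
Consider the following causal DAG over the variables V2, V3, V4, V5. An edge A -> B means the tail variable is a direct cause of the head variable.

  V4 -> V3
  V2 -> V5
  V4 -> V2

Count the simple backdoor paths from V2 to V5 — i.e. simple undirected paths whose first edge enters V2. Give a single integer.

0

A backdoor path from V2 to V5 is any simple undirected path whose first edge points into V2 (i.e. leaves V2 via a parent).
Parents of V2: {V4}.
No simple path from any parent of V2 reaches V5 without revisiting V2, so there are no backdoor paths.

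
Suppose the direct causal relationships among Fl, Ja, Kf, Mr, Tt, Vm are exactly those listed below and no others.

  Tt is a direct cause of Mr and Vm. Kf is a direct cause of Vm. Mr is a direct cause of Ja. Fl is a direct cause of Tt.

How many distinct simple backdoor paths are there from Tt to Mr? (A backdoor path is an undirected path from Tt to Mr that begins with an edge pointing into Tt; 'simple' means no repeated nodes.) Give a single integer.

A backdoor path from Tt to Mr is any simple undirected path whose first edge points into Tt (i.e. leaves Tt via a parent).
Parents of Tt: {Fl}.
No simple path from any parent of Tt reaches Mr without revisiting Tt, so there are no backdoor paths.

0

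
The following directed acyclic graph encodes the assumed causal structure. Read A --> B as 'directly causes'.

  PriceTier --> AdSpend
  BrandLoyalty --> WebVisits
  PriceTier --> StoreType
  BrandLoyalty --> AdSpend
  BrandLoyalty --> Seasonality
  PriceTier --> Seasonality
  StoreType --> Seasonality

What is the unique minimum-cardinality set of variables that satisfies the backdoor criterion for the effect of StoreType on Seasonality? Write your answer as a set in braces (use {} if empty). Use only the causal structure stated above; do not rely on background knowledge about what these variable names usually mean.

{PriceTier}

Variables eligible for adjustment (non-descendants of StoreType, excluding StoreType and Seasonality): {AdSpend, BrandLoyalty, PriceTier, WebVisits}.
Backdoor paths from StoreType to Seasonality:
  P1: StoreType <- PriceTier -> AdSpend <- BrandLoyalty -> Seasonality
  P2: StoreType <- PriceTier -> Seasonality
The empty set is not sufficient: P2 (StoreType <- PriceTier -> Seasonality) has no collider blocking it and no conditioned non-collider, so it is open.
Try {PriceTier}:
  P1: blocked at fork node PriceTier ∈ conditioning set.
  P2: blocked at fork node PriceTier ∈ conditioning set.
{PriceTier} contains no descendant of StoreType and blocks every backdoor path.
No other singleton works — e.g. {BrandLoyalty} leaves P2 open — so {PriceTier} is the unique smallest valid adjustment set.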